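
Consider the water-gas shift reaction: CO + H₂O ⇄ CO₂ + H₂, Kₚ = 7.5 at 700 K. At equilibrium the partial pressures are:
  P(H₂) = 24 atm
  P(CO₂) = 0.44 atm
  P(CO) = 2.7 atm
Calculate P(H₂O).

P(H₂O) = 0.52 atm

At equilibrium, Kₚ = P(CO₂)·P(H₂) / (P(CO)·P(H₂O)) = 7.5.
(0.44)·(24) / ((2.7)·(P(H₂O))) = 7.5
P(H₂O) = 0.521 = 0.52 atm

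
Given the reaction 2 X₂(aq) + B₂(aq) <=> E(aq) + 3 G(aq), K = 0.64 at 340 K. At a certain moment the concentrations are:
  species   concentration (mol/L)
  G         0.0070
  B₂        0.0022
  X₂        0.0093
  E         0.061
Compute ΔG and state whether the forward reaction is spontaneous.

ΔG = -4.98 kJ/mol; the forward reaction is spontaneous

Q = [E]·[G]³ / ([X₂]²·[B₂]) = (0.061)·(0.0070)³ / ((0.0093)²·(0.0022)) = 0.110
ΔG = RT ln(Q/K) = (8.314 J mol⁻¹ K⁻¹)(340 K) × ln(0.110/0.64)
   = (2.827 kJ/mol)(-1.761) = -4.98 kJ/mol
ΔG < 0, so the forward reaction is spontaneous (proceeds forward).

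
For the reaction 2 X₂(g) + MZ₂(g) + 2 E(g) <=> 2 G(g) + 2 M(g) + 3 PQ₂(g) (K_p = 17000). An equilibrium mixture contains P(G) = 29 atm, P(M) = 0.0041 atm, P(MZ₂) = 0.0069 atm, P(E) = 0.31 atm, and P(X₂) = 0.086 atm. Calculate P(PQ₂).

At equilibrium, K_p = P(G)²·P(M)²·P(PQ₂)³ / (P(X₂)²·P(MZ₂)·P(E)²) = 17000.
(29)²·(0.0041)²·(P(PQ₂))³ / ((0.086)²·(0.0069)·(0.31)²) = 17000
P(PQ₂)³ = 5.90 ⇒ P(PQ₂) = 1.8 atm

P(PQ₂) = 1.8 atm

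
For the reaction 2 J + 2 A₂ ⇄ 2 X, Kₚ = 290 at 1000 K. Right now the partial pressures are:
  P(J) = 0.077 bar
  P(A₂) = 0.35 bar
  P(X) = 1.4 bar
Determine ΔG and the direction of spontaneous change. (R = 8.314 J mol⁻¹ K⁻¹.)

Qₚ = P(X)² / (P(J)²·P(A₂)²) = (1.4)² / ((0.077)²·(0.35)²) = 2700
ΔG = RT ln(Qₚ/Kₚ) = (8.314 J mol⁻¹ K⁻¹)(1000 K) × ln(2700/290)
   = (8.314 kJ/mol)(2.231) = 18.5 kJ/mol
ΔG > 0, so the forward reaction is non-spontaneous (proceeds in reverse).

ΔG = 18.5 kJ/mol; the forward reaction is non-spontaneous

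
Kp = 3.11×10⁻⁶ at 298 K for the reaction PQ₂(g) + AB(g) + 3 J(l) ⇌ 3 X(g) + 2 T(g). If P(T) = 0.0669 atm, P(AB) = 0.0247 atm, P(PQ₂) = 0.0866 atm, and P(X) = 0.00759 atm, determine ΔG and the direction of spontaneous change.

(J is a pure liquid — omitted from Qp.)
Qp = P(X)³·P(T)² / (P(PQ₂)·P(AB)) = (0.00759)³·(0.0669)² / ((0.0866)·(0.0247)) = 9.15×10⁻⁷
ΔG = RT ln(Qp/Kp) = (8.314 J mol⁻¹ K⁻¹)(298 K) × ln(9.15×10⁻⁷/3.11×10⁻⁶)
   = (2.478 kJ/mol)(-1.223) = -3.03 kJ/mol
ΔG < 0, so the forward reaction is spontaneous (proceeds forward).

ΔG = -3.03 kJ/mol; the forward reaction is spontaneous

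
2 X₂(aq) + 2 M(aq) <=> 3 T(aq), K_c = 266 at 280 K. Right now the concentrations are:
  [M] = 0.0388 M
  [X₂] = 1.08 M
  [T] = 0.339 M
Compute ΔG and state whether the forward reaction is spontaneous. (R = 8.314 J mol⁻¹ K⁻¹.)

Q_c = [T]³ / ([X₂]²·[M]²) = (0.339)³ / ((1.08)²·(0.0388)²) = 22.2
ΔG = RT ln(Q_c/K_c) = (8.314 J mol⁻¹ K⁻¹)(280 K) × ln(22.2/266)
   = (2.328 kJ/mol)(-2.483) = -5.78 kJ/mol
ΔG < 0, so the forward reaction is spontaneous (proceeds forward).

ΔG = -5.78 kJ/mol; the forward reaction is spontaneous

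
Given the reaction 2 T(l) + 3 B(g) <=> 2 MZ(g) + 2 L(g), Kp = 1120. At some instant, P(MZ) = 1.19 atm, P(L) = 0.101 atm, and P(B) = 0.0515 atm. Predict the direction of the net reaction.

(T is a pure liquid — omitted from Qp.)
Qp = P(MZ)²·P(L)² / P(B)³ = (1.19)²·(0.101)² / (0.0515)³ = 106
Qp = 106 < Kp = 1120, so the forward reaction proceeds.

in the forward direction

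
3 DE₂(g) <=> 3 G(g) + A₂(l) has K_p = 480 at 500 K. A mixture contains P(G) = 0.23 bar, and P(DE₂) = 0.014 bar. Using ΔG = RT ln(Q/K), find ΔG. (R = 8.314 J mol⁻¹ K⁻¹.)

(A₂ is a pure liquid — omitted from Q_p.)
Q_p = P(G)³ / P(DE₂)³ = (0.23)³ / (0.014)³ = 4430
ΔG = RT ln(Q_p/K_p) = (8.314 J mol⁻¹ K⁻¹)(500 K) × ln(4430/480)
   = (4.157 kJ/mol)(2.222) = 9.24 kJ/mol
ΔG > 0, so the forward reaction is non-spontaneous (proceeds in reverse).

ΔG = 9.24 kJ/mol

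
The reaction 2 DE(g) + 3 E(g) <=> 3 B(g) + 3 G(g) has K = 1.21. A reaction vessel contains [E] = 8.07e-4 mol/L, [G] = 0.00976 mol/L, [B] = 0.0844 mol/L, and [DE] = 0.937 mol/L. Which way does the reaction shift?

no net change (already at equilibrium)

Q = [B]³·[G]³ / ([DE]²·[E]³) = (0.0844)³·(0.00976)³ / ((0.937)²·(8.07e-4)³) = 1.21
Q = 1.21 = K, so the system is already at equilibrium.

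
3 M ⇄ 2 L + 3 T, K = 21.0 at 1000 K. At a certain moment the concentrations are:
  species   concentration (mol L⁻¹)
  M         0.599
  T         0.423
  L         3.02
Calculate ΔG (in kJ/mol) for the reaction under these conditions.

Q = [L]²·[T]³ / [M]³ = (3.02)²·(0.423)³ / (0.599)³ = 3.21
ΔG = RT ln(Q/K) = (8.314 J mol⁻¹ K⁻¹)(1000 K) × ln(3.21/21.0)
   = (8.314 kJ/mol)(-1.878) = -15.6 kJ/mol
ΔG < 0, so the forward reaction is spontaneous (proceeds forward).

ΔG = -15.6 kJ/mol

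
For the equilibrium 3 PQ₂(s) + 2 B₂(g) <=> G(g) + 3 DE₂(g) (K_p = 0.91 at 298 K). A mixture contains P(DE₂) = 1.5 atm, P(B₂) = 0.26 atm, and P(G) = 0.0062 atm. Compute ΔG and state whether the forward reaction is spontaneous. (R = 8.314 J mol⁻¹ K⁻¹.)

(PQ₂ is a pure solid — omitted from Q_p.)
Q_p = P(G)·P(DE₂)³ / P(B₂)² = (0.0062)·(1.5)³ / (0.26)² = 0.310
ΔG = RT ln(Q_p/K_p) = (8.314 J mol⁻¹ K⁻¹)(298 K) × ln(0.310/0.91)
   = (2.478 kJ/mol)(-1.077) = -2.67 kJ/mol
ΔG < 0, so the forward reaction is spontaneous (proceeds forward).

ΔG = -2.67 kJ/mol; the forward reaction is spontaneous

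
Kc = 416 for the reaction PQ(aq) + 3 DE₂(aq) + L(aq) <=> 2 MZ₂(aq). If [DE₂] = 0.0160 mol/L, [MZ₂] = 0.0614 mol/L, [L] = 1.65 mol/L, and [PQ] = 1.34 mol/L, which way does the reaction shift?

at equilibrium

Qc = [MZ₂]² / ([PQ]·[DE₂]³·[L]) = (0.0614)² / ((1.34)·(0.0160)³·(1.65)) = 416
Qc = 416 = Kc, so the system is already at equilibrium.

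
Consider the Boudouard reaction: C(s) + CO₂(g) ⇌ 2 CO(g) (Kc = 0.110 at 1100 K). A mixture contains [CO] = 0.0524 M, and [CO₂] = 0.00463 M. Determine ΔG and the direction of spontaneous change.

(C is a pure solid — omitted from Qc.)
Qc = [CO]² / [CO₂] = (0.0524)² / (0.00463) = 0.593
ΔG = RT ln(Qc/Kc) = (8.314 J mol⁻¹ K⁻¹)(1100 K) × ln(0.593/0.110)
   = (9.145 kJ/mol)(1.685) = 15.4 kJ/mol
ΔG > 0, so the forward reaction is non-spontaneous (proceeds in reverse).

ΔG = 15.4 kJ/mol; the forward reaction is non-spontaneous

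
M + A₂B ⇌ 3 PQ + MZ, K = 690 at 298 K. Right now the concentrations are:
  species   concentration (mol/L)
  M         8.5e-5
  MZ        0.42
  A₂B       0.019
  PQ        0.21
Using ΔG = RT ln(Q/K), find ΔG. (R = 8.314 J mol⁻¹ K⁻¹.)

Q = [PQ]³·[MZ] / ([M]·[A₂B]) = (0.21)³·(0.42) / ((8.5e-5)·(0.019)) = 2410
ΔG = RT ln(Q/K) = (8.314 J mol⁻¹ K⁻¹)(298 K) × ln(2410/690)
   = (2.478 kJ/mol)(1.251) = 3.10 kJ/mol
ΔG > 0, so the forward reaction is non-spontaneous (proceeds in reverse).

ΔG = 3.10 kJ/mol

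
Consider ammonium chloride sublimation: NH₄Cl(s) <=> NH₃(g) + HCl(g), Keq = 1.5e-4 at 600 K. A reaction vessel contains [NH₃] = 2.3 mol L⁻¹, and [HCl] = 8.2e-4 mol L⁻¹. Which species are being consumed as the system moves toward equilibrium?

NH₃, HCl (products)

(NH₄Cl is a pure solid — omitted from Q.)
Q = [NH₃]·[HCl] = (2.3)·(8.2e-4) = 0.0019
Q = 0.0019 > Keq = 1.5e-4: net reverse reaction.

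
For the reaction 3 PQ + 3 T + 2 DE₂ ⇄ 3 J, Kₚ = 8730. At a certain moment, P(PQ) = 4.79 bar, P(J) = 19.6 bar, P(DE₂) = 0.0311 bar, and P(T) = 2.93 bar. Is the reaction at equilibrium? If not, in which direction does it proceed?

Qₚ = P(J)³ / (P(PQ)³·P(T)³·P(DE₂)²) = (19.6)³ / ((4.79)³·(2.93)³·(0.0311)²) = 2820
Qₚ = 2820 < Kₚ = 8730, so the forward reaction proceeds.

toward products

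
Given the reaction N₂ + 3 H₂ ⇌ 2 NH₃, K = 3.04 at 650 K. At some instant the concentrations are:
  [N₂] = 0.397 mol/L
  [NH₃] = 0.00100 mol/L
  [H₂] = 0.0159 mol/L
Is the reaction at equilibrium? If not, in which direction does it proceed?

forward (toward products)

Q = [NH₃]² / ([N₂]·[H₂]³) = (0.00100)² / ((0.397)·(0.0159)³) = 0.627
Q = 0.627 < K = 3.04, so the forward reaction proceeds.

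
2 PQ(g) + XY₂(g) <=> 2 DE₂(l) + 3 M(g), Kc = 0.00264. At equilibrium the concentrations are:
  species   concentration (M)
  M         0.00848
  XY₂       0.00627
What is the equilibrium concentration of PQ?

[PQ] = 0.192 M

(DE₂ is a pure liquid — omitted from Kc.)
At equilibrium, Kc = [M]³ / ([PQ]²·[XY₂]) = 0.00264.
(0.00848)³ / (([PQ])²·(0.00627)) = 0.00264
[PQ]² = 0.0368 ⇒ [PQ] = 0.192 M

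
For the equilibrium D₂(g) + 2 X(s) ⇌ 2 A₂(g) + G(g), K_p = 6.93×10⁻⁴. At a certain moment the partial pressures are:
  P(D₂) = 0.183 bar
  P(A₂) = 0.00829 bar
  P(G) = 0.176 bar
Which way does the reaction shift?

(X is a pure solid — omitted from Q_p.)
Q_p = P(A₂)²·P(G) / P(D₂) = (0.00829)²·(0.176) / (0.183) = 6.61×10⁻⁵
Q_p = 6.61×10⁻⁵ < K_p = 6.93×10⁻⁴, so the forward reaction proceeds.

in the forward direction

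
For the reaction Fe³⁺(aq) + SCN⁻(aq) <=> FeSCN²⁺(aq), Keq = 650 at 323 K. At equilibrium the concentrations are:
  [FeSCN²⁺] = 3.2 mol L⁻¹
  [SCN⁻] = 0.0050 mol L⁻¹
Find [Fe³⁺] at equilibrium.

[Fe³⁺] = 0.98 mol L⁻¹

At equilibrium, Keq = [FeSCN²⁺] / ([Fe³⁺]·[SCN⁻]) = 650.
(3.2) / (([Fe³⁺])·(0.0050)) = 650
[Fe³⁺] = 0.985 = 0.98 mol L⁻¹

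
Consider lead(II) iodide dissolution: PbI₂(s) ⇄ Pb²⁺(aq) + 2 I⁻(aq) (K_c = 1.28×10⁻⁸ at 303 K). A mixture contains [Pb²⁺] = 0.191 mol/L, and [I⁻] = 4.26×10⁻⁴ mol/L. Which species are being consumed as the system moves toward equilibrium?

Pb²⁺, I⁻ (products)

(PbI₂ is a pure solid — omitted from Q_c.)
Q_c = [Pb²⁺]·[I⁻]² = (0.191)·(4.26×10⁻⁴)² = 3.47×10⁻⁸
Q_c = 3.47×10⁻⁸ > K_c = 1.28×10⁻⁸: net reverse reaction.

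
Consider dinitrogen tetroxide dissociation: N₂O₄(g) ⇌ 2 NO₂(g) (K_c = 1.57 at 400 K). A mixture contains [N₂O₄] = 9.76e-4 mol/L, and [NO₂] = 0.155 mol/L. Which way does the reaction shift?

in the reverse direction

Q_c = [NO₂]² / [N₂O₄] = (0.155)² / (9.76e-4) = 24.6
Q_c = 24.6 > K_c = 1.57, so the reverse reaction proceeds.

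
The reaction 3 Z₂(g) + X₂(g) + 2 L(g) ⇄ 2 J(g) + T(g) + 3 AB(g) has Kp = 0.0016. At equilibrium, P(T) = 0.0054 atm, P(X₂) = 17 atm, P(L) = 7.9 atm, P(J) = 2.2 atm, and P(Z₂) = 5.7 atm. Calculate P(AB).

At equilibrium, Kp = P(J)²·P(T)·P(AB)³ / (P(Z₂)³·P(X₂)·P(L)²) = 0.0016.
(2.2)²·(0.0054)·(P(AB))³ / ((5.7)³·(17)·(7.9)²) = 0.0016
P(AB)³ = 12000 ⇒ P(AB) = 23 atm

P(AB) = 23 atm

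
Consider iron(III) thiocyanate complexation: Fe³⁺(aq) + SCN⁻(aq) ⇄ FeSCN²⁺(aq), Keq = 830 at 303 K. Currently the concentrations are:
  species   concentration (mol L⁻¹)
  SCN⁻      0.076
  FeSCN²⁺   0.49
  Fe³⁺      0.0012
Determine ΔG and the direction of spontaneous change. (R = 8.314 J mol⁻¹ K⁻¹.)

Q = [FeSCN²⁺] / ([Fe³⁺]·[SCN⁻]) = (0.49) / ((0.0012)·(0.076)) = 5370
ΔG = RT ln(Q/Keq) = (8.314 J mol⁻¹ K⁻¹)(303 K) × ln(5370/830)
   = (2.519 kJ/mol)(1.867) = 4.70 kJ/mol
ΔG > 0, so the forward reaction is non-spontaneous (proceeds in reverse).

ΔG = 4.70 kJ/mol; the forward reaction is non-spontaneous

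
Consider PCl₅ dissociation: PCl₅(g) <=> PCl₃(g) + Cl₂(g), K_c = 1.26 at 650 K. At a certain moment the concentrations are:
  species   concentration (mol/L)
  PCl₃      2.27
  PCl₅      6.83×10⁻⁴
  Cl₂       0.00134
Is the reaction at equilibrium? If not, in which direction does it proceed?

in the reverse direction

Q_c = [PCl₃]·[Cl₂] / [PCl₅] = (2.27)·(0.00134) / (6.83×10⁻⁴) = 4.45
Q_c = 4.45 > K_c = 1.26, so the reverse reaction proceeds.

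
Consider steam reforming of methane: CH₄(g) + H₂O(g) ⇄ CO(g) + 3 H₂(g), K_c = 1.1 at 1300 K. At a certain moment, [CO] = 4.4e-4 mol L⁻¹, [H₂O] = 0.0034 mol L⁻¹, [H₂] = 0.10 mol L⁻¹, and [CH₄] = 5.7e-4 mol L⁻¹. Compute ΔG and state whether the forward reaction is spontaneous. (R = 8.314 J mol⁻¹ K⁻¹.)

ΔG = -17.1 kJ/mol; the forward reaction is spontaneous

Q_c = [CO]·[H₂]³ / ([CH₄]·[H₂O]) = (4.4e-4)·(0.10)³ / ((5.7e-4)·(0.0034)) = 0.227
ΔG = RT ln(Q_c/K_c) = (8.314 J mol⁻¹ K⁻¹)(1300 K) × ln(0.227/1.1)
   = (10.81 kJ/mol)(-1.578) = -17.1 kJ/mol
ΔG < 0, so the forward reaction is spontaneous (proceeds forward).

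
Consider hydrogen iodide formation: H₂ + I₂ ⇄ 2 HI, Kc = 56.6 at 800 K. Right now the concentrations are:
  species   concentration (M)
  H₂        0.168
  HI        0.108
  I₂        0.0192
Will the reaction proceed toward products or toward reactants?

Qc = [HI]² / ([H₂]·[I₂]) = (0.108)² / ((0.168)·(0.0192)) = 3.62
Qc = 3.62 < Kc = 56.6, so the forward reaction proceeds.

in the forward direction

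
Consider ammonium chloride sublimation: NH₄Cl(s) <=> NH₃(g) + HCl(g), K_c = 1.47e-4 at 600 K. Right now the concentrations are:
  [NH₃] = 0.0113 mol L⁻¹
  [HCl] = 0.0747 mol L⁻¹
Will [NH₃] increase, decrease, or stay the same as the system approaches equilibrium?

decrease

(NH₄Cl is a pure solid — omitted from Q_c.)
Q_c = [NH₃]·[HCl] = (0.0113)·(0.0747) = 8.44e-4
Q_c = 8.44e-4 > K_c = 1.47e-4: net reverse reaction.
NH₃ is a product, so it decreases.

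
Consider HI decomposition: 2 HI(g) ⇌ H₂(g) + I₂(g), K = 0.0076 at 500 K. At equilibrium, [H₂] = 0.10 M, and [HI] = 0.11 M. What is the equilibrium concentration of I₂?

At equilibrium, K = [H₂]·[I₂] / [HI]² = 0.0076.
(0.10)·([I₂]) / (0.11)² = 0.0076
[I₂] = 9.20×10⁻⁴ = 9.2×10⁻⁴ M

[I₂] = 9.2×10⁻⁴ M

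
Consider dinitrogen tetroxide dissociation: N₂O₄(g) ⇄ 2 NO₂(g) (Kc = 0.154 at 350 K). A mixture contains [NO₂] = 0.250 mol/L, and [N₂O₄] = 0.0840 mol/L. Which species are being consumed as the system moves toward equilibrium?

Qc = [NO₂]² / [N₂O₄] = (0.250)² / (0.0840) = 0.744
Qc = 0.744 > Kc = 0.154: net reverse reaction.

NO₂ (products)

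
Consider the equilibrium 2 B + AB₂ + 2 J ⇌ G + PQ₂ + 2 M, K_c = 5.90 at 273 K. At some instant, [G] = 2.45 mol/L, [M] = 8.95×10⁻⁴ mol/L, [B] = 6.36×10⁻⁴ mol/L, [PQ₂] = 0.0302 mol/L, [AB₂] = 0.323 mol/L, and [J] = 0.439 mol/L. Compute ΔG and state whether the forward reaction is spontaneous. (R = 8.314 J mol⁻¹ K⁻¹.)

Q_c = [G]·[PQ₂]·[M]² / ([B]²·[AB₂]·[J]²) = (2.45)·(0.0302)·(8.95×10⁻⁴)² / ((6.36×10⁻⁴)²·(0.323)·(0.439)²) = 2.35
ΔG = RT ln(Q_c/K_c) = (8.314 J mol⁻¹ K⁻¹)(273 K) × ln(2.35/5.90)
   = (2.270 kJ/mol)(-0.9205) = -2.09 kJ/mol
ΔG < 0, so the forward reaction is spontaneous (proceeds forward).

ΔG = -2.09 kJ/mol; the forward reaction is spontaneous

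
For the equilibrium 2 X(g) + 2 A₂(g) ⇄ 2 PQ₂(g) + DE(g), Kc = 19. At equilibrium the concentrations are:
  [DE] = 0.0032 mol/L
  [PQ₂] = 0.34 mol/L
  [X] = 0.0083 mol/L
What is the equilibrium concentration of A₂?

[A₂] = 0.53 mol/L

At equilibrium, Kc = [PQ₂]²·[DE] / ([X]²·[A₂]²) = 19.
(0.34)²·(0.0032) / ((0.0083)²·([A₂])²) = 19
[A₂]² = 0.283 ⇒ [A₂] = 0.53 mol/L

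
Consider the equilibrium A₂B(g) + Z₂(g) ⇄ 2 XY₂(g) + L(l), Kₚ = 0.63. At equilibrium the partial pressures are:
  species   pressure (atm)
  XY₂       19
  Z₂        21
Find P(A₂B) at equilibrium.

(L is a pure liquid — omitted from Kₚ.)
At equilibrium, Kₚ = P(XY₂)² / (P(A₂B)·P(Z₂)) = 0.63.
(19)² / ((P(A₂B))·(21)) = 0.63
P(A₂B) = 27.3 = 27 atm

P(A₂B) = 27 atm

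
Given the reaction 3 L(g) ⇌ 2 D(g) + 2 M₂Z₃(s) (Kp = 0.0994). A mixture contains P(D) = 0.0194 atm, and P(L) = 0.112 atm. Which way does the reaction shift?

(M₂Z₃ is a pure solid — omitted from Qp.)
Qp = P(D)² / P(L)³ = (0.0194)² / (0.112)³ = 0.268
Qp = 0.268 > Kp = 0.0994, so the reverse reaction proceeds.

to the left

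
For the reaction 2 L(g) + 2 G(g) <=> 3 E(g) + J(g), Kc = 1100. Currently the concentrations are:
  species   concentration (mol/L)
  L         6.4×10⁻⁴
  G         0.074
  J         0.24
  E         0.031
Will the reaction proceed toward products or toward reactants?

Qc = [E]³·[J] / ([L]²·[G]²) = (0.031)³·(0.24) / ((6.4×10⁻⁴)²·(0.074)²) = 3200
Qc = 3200 > Kc = 1100, so the reverse reaction proceeds.

reverse (toward reactants)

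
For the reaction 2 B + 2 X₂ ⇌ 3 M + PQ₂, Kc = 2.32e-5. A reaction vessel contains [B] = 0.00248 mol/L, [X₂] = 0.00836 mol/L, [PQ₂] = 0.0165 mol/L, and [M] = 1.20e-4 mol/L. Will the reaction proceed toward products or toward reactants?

in the reverse direction

Qc = [M]³·[PQ₂] / ([B]²·[X₂]²) = (1.20e-4)³·(0.0165) / ((0.00248)²·(0.00836)²) = 6.63e-5
Qc = 6.63e-5 > Kc = 2.32e-5, so the reverse reaction proceeds.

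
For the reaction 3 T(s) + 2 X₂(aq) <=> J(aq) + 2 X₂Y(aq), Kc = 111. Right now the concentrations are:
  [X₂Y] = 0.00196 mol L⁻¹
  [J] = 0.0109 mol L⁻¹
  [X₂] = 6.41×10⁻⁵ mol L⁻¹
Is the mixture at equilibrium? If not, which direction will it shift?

no; Q < K, reaction proceeds forward

(T is a pure solid — omitted from Qc.)
Qc = [J]·[X₂Y]² / [X₂]² = (0.0109)·(0.00196)² / (6.41×10⁻⁵)² = 10.2
Qc = 10.2 < Kc = 111: net forward reaction.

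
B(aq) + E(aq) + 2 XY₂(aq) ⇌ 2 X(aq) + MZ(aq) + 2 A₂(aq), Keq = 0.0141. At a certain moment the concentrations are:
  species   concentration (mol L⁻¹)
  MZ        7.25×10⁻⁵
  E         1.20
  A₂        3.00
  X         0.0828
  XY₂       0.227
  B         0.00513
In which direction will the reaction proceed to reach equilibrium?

Q = [X]²·[MZ]·[A₂]² / ([B]·[E]·[XY₂]²) = (0.0828)²·(7.25×10⁻⁵)·(3.00)² / ((0.00513)·(1.20)·(0.227)²) = 0.0141
Q = 0.0141 = Keq, so the system is already at equilibrium.

at equilibrium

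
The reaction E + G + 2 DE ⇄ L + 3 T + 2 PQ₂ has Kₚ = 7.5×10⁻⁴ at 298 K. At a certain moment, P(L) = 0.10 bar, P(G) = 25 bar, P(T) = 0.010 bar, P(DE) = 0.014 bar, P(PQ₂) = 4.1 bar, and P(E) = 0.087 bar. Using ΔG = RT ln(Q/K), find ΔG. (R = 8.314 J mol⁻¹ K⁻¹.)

Qₚ = P(L)·P(T)³·P(PQ₂)² / (P(E)·P(G)·P(DE)²) = (0.10)·(0.010)³·(4.1)² / ((0.087)·(25)·(0.014)²) = 0.00394
ΔG = RT ln(Qₚ/Kₚ) = (8.314 J mol⁻¹ K⁻¹)(298 K) × ln(0.00394/7.5×10⁻⁴)
   = (2.478 kJ/mol)(1.659) = 4.11 kJ/mol
ΔG > 0, so the forward reaction is non-spontaneous (proceeds in reverse).

ΔG = 4.11 kJ/mol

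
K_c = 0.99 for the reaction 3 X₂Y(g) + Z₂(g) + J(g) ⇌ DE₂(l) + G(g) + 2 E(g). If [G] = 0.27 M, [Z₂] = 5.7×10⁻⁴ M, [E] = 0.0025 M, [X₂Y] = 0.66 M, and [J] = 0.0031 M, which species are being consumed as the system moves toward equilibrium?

(DE₂ is a pure liquid — omitted from Q_c.)
Q_c = [G]·[E]² / ([X₂Y]³·[Z₂]·[J]) = (0.27)·(0.0025)² / ((0.66)³·(5.7×10⁻⁴)·(0.0031)) = 3.3
Q_c = 3.3 > K_c = 0.99: net reverse reaction.

DE₂, G, E (products)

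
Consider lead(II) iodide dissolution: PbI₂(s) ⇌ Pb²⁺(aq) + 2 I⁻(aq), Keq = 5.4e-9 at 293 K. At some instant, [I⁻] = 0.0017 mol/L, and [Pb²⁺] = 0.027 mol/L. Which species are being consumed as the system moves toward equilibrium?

(PbI₂ is a pure solid — omitted from Q.)
Q = [Pb²⁺]·[I⁻]² = (0.027)·(0.0017)² = 7.8e-8
Q = 7.8e-8 > Keq = 5.4e-9: net reverse reaction.

Pb²⁺, I⁻ (products)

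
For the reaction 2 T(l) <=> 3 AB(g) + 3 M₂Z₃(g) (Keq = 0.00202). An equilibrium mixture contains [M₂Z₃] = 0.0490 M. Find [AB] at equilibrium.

[AB] = 2.58 M

(T is a pure liquid — omitted from Keq.)
At equilibrium, Keq = [AB]³·[M₂Z₃]³ = 0.00202.
([AB])³·(0.0490)³ = 0.00202
[AB]³ = 17.2 ⇒ [AB] = 2.58 M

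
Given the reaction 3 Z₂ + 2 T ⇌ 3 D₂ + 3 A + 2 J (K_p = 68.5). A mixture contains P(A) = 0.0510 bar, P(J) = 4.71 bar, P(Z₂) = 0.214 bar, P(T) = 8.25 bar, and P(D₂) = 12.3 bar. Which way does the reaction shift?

to the right

Q_p = P(D₂)³·P(A)³·P(J)² / (P(Z₂)³·P(T)²) = (12.3)³·(0.0510)³·(4.71)² / ((0.214)³·(8.25)²) = 8.21
Q_p = 8.21 < K_p = 68.5, so the forward reaction proceeds.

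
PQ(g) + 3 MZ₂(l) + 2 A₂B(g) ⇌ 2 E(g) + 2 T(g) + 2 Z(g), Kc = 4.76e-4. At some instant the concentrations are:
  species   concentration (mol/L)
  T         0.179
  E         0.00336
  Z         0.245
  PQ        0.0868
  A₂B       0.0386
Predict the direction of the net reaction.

(MZ₂ is a pure liquid — omitted from Qc.)
Qc = [E]²·[T]²·[Z]² / ([PQ]·[A₂B]²) = (0.00336)²·(0.179)²·(0.245)² / ((0.0868)·(0.0386)²) = 1.68e-4
Qc = 1.68e-4 < Kc = 4.76e-4, so the forward reaction proceeds.

forward (toward products)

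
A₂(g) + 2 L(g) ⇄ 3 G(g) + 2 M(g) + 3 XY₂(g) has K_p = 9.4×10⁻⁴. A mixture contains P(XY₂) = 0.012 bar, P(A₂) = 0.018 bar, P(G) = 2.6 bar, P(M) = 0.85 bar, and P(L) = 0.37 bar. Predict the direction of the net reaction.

Q_p = P(G)³·P(M)²·P(XY₂)³ / (P(A₂)·P(L)²) = (2.6)³·(0.85)²·(0.012)³ / ((0.018)·(0.37)²) = 0.0089
Q_p = 0.0089 > K_p = 9.4×10⁻⁴, so the reverse reaction proceeds.

to the left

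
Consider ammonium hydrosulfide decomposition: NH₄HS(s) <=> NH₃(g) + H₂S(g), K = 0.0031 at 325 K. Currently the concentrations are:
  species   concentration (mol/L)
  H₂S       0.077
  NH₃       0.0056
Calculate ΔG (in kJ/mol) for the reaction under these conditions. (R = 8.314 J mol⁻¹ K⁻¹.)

ΔG = -5.33 kJ/mol

(NH₄HS is a pure solid — omitted from Q.)
Q = [NH₃]·[H₂S] = (0.0056)·(0.077) = 4.31×10⁻⁴
ΔG = RT ln(Q/K) = (8.314 J mol⁻¹ K⁻¹)(325 K) × ln(4.31×10⁻⁴/0.0031)
   = (2.702 kJ/mol)(-1.973) = -5.33 kJ/mol
ΔG < 0, so the forward reaction is spontaneous (proceeds forward).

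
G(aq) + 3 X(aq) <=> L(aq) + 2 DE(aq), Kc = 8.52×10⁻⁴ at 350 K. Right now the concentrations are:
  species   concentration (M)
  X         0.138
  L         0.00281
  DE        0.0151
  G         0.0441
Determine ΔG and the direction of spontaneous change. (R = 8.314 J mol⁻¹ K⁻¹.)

ΔG = 5.44 kJ/mol; the forward reaction is non-spontaneous

Qc = [L]·[DE]² / ([G]·[X]³) = (0.00281)·(0.0151)² / ((0.0441)·(0.138)³) = 0.00553
ΔG = RT ln(Qc/Kc) = (8.314 J mol⁻¹ K⁻¹)(350 K) × ln(0.00553/8.52×10⁻⁴)
   = (2.910 kJ/mol)(1.870) = 5.44 kJ/mol
ΔG > 0, so the forward reaction is non-spontaneous (proceeds in reverse).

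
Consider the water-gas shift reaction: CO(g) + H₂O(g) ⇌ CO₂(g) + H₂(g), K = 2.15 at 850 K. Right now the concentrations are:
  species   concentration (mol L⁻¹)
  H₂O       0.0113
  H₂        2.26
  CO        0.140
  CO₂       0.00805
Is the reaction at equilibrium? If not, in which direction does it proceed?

in the reverse direction

Q = [CO₂]·[H₂] / ([CO]·[H₂O]) = (0.00805)·(2.26) / ((0.140)·(0.0113)) = 11.5
Q = 11.5 > K = 2.15, so the reverse reaction proceeds.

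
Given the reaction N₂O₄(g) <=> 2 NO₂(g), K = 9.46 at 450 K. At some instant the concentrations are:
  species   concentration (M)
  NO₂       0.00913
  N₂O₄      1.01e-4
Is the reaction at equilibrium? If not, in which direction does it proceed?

Q = [NO₂]² / [N₂O₄] = (0.00913)² / (1.01e-4) = 0.825
Q = 0.825 < K = 9.46, so the forward reaction proceeds.

toward products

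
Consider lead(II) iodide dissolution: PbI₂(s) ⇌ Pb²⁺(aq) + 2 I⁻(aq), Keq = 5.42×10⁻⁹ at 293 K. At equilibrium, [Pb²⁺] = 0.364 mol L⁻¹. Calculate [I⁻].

[I⁻] = 1.22×10⁻⁴ mol L⁻¹

(PbI₂ is a pure solid — omitted from Keq.)
At equilibrium, Keq = [Pb²⁺]·[I⁻]² = 5.42×10⁻⁹.
(0.364)·([I⁻])² = 5.42×10⁻⁹
[I⁻]² = 1.49×10⁻⁸ ⇒ [I⁻] = 1.22×10⁻⁴ mol L⁻¹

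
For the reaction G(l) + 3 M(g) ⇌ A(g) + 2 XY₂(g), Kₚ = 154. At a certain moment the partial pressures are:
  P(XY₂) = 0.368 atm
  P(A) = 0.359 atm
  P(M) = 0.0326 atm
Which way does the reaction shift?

(G is a pure liquid — omitted from Qₚ.)
Qₚ = P(A)·P(XY₂)² / P(M)³ = (0.359)·(0.368)² / (0.0326)³ = 1400
Qₚ = 1400 > Kₚ = 154, so the reverse reaction proceeds.

to the left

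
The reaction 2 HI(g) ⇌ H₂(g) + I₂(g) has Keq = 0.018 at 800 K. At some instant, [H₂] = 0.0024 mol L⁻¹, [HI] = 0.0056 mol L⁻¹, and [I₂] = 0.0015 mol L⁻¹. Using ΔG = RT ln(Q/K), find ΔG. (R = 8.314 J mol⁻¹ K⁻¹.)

Q = [H₂]·[I₂] / [HI]² = (0.0024)·(0.0015) / (0.0056)² = 0.115
ΔG = RT ln(Q/Keq) = (8.314 J mol⁻¹ K⁻¹)(800 K) × ln(0.115/0.018)
   = (6.651 kJ/mol)(1.855) = 12.3 kJ/mol
ΔG > 0, so the forward reaction is non-spontaneous (proceeds in reverse).

ΔG = 12.3 kJ/mol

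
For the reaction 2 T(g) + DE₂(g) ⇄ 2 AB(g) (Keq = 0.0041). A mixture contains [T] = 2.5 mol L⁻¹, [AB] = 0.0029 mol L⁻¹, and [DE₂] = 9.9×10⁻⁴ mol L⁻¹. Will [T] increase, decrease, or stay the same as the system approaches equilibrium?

decrease

Q = [AB]² / ([T]²·[DE₂]) = (0.0029)² / ((2.5)²·(9.9×10⁻⁴)) = 0.0014
Q = 0.0014 < Keq = 0.0041: net forward reaction.
T is a reactant, so it decreases.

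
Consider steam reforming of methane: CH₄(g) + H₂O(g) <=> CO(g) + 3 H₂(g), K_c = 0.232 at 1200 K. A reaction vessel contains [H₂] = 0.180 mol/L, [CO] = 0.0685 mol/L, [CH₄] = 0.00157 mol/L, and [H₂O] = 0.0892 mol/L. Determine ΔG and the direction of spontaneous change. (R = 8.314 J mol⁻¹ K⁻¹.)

Q_c = [CO]·[H₂]³ / ([CH₄]·[H₂O]) = (0.0685)·(0.180)³ / ((0.00157)·(0.0892)) = 2.85
ΔG = RT ln(Q_c/K_c) = (8.314 J mol⁻¹ K⁻¹)(1200 K) × ln(2.85/0.232)
   = (9.977 kJ/mol)(2.508) = 25.0 kJ/mol
ΔG > 0, so the forward reaction is non-spontaneous (proceeds in reverse).

ΔG = 25.0 kJ/mol; the forward reaction is non-spontaneous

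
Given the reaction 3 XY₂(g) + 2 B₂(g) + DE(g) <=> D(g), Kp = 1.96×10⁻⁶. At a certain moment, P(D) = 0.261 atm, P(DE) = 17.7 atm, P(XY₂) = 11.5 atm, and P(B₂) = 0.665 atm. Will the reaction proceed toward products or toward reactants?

reverse (toward reactants)

Qp = P(D) / (P(XY₂)³·P(B₂)²·P(DE)) = (0.261) / ((11.5)³·(0.665)²·(17.7)) = 2.19×10⁻⁵
Qp = 2.19×10⁻⁵ > Kp = 1.96×10⁻⁶, so the reverse reaction proceeds.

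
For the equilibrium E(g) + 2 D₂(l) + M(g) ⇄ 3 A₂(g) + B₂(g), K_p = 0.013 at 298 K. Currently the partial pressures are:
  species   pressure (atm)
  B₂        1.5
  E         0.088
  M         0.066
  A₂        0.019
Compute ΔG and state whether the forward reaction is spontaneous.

ΔG = -4.94 kJ/mol; the forward reaction is spontaneous

(D₂ is a pure liquid — omitted from Q_p.)
Q_p = P(A₂)³·P(B₂) / (P(E)·P(M)) = (0.019)³·(1.5) / ((0.088)·(0.066)) = 0.00177
ΔG = RT ln(Q_p/K_p) = (8.314 J mol⁻¹ K⁻¹)(298 K) × ln(0.00177/0.013)
   = (2.478 kJ/mol)(-1.994) = -4.94 kJ/mol
ΔG < 0, so the forward reaction is spontaneous (proceeds forward).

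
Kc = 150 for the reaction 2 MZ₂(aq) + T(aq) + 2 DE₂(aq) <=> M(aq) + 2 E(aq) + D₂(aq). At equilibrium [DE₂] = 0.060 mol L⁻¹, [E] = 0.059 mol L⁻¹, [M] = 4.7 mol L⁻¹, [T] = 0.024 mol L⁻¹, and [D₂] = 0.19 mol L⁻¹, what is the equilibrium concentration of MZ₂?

[MZ₂] = 0.49 mol L⁻¹

At equilibrium, Kc = [M]·[E]²·[D₂] / ([MZ₂]²·[T]·[DE₂]²) = 150.
(4.7)·(0.059)²·(0.19) / (([MZ₂])²·(0.024)·(0.060)²) = 150
[MZ₂]² = 0.240 ⇒ [MZ₂] = 0.49 mol L⁻¹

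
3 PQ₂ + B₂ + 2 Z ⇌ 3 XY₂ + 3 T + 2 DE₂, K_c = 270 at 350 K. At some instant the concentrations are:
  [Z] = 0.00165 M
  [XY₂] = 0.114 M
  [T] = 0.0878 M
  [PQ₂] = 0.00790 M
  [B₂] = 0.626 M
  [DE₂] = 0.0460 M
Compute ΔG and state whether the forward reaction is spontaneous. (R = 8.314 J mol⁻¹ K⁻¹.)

Q_c = [XY₂]³·[T]³·[DE₂]² / ([PQ₂]³·[B₂]·[Z]²) = (0.114)³·(0.0878)³·(0.0460)² / ((0.00790)³·(0.626)·(0.00165)²) = 2530
ΔG = RT ln(Q_c/K_c) = (8.314 J mol⁻¹ K⁻¹)(350 K) × ln(2530/270)
   = (2.910 kJ/mol)(2.238) = 6.51 kJ/mol
ΔG > 0, so the forward reaction is non-spontaneous (proceeds in reverse).

ΔG = 6.51 kJ/mol; the forward reaction is non-spontaneous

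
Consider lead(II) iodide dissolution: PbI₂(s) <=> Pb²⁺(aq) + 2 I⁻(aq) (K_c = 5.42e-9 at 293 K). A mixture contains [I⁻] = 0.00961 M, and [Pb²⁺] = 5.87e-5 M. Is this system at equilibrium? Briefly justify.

(PbI₂ is a pure solid — omitted from Q_c.)
Q_c = [Pb²⁺]·[I⁻]² = (5.87e-5)·(0.00961)² = 5.42e-9
Q_c = 5.42e-9 = K_c; the system is at equilibrium.

yes, at equilibrium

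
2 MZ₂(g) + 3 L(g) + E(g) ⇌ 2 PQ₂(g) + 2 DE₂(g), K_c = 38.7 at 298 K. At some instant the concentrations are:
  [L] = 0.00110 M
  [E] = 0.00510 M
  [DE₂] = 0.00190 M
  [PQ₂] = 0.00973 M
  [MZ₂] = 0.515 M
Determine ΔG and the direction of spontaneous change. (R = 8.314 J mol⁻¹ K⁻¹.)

Q_c = [PQ₂]²·[DE₂]² / ([MZ₂]²·[L]³·[E]) = (0.00973)²·(0.00190)² / ((0.515)²·(0.00110)³·(0.00510)) = 190
ΔG = RT ln(Q_c/K_c) = (8.314 J mol⁻¹ K⁻¹)(298 K) × ln(190/38.7)
   = (2.478 kJ/mol)(1.591) = 3.94 kJ/mol
ΔG > 0, so the forward reaction is non-spontaneous (proceeds in reverse).

ΔG = 3.94 kJ/mol; the forward reaction is non-spontaneous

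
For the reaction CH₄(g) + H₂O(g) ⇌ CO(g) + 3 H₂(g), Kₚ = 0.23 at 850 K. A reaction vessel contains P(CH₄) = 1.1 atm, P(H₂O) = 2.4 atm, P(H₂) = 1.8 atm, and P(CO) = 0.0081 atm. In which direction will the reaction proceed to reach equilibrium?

Qₚ = P(CO)·P(H₂)³ / (P(CH₄)·P(H₂O)) = (0.0081)·(1.8)³ / ((1.1)·(2.4)) = 0.018
Qₚ = 0.018 < Kₚ = 0.23, so the forward reaction proceeds.

forward (toward products)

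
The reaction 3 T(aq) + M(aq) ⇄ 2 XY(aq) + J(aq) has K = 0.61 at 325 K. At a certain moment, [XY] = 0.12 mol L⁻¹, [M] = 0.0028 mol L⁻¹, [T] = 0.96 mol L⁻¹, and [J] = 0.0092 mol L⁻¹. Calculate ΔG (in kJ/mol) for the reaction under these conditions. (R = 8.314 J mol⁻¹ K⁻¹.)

ΔG = -6.58 kJ/mol

Q = [XY]²·[J] / ([T]³·[M]) = (0.12)²·(0.0092) / ((0.96)³·(0.0028)) = 0.0535
ΔG = RT ln(Q/K) = (8.314 J mol⁻¹ K⁻¹)(325 K) × ln(0.0535/0.61)
   = (2.702 kJ/mol)(-2.434) = -6.58 kJ/mol
ΔG < 0, so the forward reaction is spontaneous (proceeds forward).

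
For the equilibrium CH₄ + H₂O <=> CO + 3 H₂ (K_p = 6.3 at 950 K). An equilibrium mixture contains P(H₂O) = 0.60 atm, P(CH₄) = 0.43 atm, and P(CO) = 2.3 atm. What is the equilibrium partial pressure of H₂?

P(H₂) = 0.89 atm

At equilibrium, K_p = P(CO)·P(H₂)³ / (P(CH₄)·P(H₂O)) = 6.3.
(2.3)·(P(H₂))³ / ((0.43)·(0.60)) = 6.3
P(H₂)³ = 0.707 ⇒ P(H₂) = 0.89 atm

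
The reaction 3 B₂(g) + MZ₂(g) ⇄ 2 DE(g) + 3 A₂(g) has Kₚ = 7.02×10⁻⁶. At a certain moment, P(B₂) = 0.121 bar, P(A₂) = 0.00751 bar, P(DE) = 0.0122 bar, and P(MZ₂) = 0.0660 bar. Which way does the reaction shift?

Qₚ = P(DE)²·P(A₂)³ / (P(B₂)³·P(MZ₂)) = (0.0122)²·(0.00751)³ / ((0.121)³·(0.0660)) = 5.39×10⁻⁷
Qₚ = 5.39×10⁻⁷ < Kₚ = 7.02×10⁻⁶, so the forward reaction proceeds.

to the right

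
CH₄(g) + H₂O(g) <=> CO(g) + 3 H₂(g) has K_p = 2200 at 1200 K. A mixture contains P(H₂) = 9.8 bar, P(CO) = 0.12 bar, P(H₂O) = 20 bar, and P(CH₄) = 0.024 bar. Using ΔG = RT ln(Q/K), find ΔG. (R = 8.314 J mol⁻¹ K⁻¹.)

Q_p = P(CO)·P(H₂)³ / (P(CH₄)·P(H₂O)) = (0.12)·(9.8)³ / ((0.024)·(20)) = 235
ΔG = RT ln(Q_p/K_p) = (8.314 J mol⁻¹ K⁻¹)(1200 K) × ln(235/2200)
   = (9.977 kJ/mol)(-2.237) = -22.3 kJ/mol
ΔG < 0, so the forward reaction is spontaneous (proceeds forward).

ΔG = -22.3 kJ/mol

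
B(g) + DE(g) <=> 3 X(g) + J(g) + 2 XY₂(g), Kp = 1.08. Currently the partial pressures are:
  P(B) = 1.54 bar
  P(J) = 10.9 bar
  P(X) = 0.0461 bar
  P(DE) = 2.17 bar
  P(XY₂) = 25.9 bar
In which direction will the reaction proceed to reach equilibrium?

to the right

Qp = P(X)³·P(J)·P(XY₂)² / (P(B)·P(DE)) = (0.0461)³·(10.9)·(25.9)² / ((1.54)·(2.17)) = 0.214
Qp = 0.214 < Kp = 1.08, so the forward reaction proceeds.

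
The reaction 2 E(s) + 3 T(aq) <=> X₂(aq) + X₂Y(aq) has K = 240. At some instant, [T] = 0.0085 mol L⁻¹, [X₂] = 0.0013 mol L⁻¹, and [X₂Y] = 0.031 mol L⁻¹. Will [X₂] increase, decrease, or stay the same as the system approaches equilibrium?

increase

(E is a pure solid — omitted from Q.)
Q = [X₂]·[X₂Y] / [T]³ = (0.0013)·(0.031) / (0.0085)³ = 66
Q = 66 < K = 240: net forward reaction.
X₂ is a product, so it increases.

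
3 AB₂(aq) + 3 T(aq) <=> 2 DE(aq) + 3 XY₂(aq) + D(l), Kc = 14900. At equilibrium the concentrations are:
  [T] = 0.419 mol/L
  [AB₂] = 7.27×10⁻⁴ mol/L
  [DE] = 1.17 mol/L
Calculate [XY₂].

[XY₂] = 0.00675 mol/L

(D is a pure liquid — omitted from Kc.)
At equilibrium, Kc = [DE]²·[XY₂]³ / ([AB₂]³·[T]³) = 14900.
(1.17)²·([XY₂])³ / ((7.27×10⁻⁴)³·(0.419)³) = 14900
[XY₂]³ = 3.08×10⁻⁷ ⇒ [XY₂] = 0.00675 mol/L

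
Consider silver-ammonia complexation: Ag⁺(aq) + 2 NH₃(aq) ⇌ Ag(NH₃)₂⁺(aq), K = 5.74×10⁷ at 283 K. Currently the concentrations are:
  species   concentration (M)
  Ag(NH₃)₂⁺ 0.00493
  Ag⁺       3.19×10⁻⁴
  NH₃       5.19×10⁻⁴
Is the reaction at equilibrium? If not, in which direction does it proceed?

Q = [Ag(NH₃)₂⁺] / ([Ag⁺]·[NH₃]²) = (0.00493) / ((3.19×10⁻⁴)·(5.19×10⁻⁴)²) = 5.74×10⁷
Q = 5.74×10⁷ = K, so the system is already at equilibrium.

at equilibrium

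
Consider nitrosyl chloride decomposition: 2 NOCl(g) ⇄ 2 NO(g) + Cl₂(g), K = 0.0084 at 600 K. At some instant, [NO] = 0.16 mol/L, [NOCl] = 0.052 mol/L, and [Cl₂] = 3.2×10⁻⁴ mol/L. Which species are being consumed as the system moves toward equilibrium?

NOCl (reactants)

Q = [NO]²·[Cl₂] / [NOCl]² = (0.16)²·(3.2×10⁻⁴) / (0.052)² = 0.0030
Q = 0.0030 < K = 0.0084: net forward reaction.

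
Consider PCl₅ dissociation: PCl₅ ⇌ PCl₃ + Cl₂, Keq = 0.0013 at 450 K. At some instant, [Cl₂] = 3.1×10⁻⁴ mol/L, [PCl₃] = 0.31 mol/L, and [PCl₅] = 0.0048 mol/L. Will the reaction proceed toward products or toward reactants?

Q = [PCl₃]·[Cl₂] / [PCl₅] = (0.31)·(3.1×10⁻⁴) / (0.0048) = 0.020
Q = 0.020 > Keq = 0.0013, so the reverse reaction proceeds.

reverse (toward reactants)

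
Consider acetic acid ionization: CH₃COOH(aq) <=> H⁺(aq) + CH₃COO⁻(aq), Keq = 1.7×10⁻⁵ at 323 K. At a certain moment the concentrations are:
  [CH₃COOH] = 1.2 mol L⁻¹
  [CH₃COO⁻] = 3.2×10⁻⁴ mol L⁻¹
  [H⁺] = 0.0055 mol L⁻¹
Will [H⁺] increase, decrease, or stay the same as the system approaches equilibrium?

Q = [H⁺]·[CH₃COO⁻] / [CH₃COOH] = (0.0055)·(3.2×10⁻⁴) / (1.2) = 1.5×10⁻⁶
Q = 1.5×10⁻⁶ < Keq = 1.7×10⁻⁵: net forward reaction.
H⁺ is a product, so it increases.

increase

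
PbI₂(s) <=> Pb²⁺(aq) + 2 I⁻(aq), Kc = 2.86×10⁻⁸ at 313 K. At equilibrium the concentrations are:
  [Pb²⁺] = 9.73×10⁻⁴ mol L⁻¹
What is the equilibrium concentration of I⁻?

(PbI₂ is a pure solid — omitted from Kc.)
At equilibrium, Kc = [Pb²⁺]·[I⁻]² = 2.86×10⁻⁸.
(9.73×10⁻⁴)·([I⁻])² = 2.86×10⁻⁸
[I⁻]² = 2.94×10⁻⁵ ⇒ [I⁻] = 0.00542 mol L⁻¹

[I⁻] = 0.00542 mol L⁻¹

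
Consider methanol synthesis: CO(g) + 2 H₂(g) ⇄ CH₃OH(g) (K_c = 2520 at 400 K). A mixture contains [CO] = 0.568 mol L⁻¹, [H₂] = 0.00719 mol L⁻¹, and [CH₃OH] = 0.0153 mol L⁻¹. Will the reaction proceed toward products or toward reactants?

to the right

Q_c = [CH₃OH] / ([CO]·[H₂]²) = (0.0153) / ((0.568)·(0.00719)²) = 521
Q_c = 521 < K_c = 2520, so the forward reaction proceeds.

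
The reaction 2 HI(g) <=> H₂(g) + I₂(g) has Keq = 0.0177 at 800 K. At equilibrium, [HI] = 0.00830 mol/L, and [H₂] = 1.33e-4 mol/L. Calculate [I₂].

At equilibrium, Keq = [H₂]·[I₂] / [HI]² = 0.0177.
(1.33e-4)·([I₂]) / (0.00830)² = 0.0177
[I₂] = 0.00917 mol/L

[I₂] = 0.00917 mol/L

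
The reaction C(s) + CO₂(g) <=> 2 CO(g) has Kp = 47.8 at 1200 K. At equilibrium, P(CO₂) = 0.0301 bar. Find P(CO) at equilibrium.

(C is a pure solid — omitted from Kp.)
At equilibrium, Kp = P(CO)² / P(CO₂) = 47.8.
(P(CO))² / (0.0301) = 47.8
P(CO)² = 1.44 ⇒ P(CO) = 1.20 bar

P(CO) = 1.20 bar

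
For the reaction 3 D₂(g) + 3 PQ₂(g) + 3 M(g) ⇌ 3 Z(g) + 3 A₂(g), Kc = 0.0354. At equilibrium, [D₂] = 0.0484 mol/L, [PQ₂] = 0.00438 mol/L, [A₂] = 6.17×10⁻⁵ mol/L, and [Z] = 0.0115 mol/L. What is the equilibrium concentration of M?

[M] = 0.0102 mol/L

At equilibrium, Kc = [Z]³·[A₂]³ / ([D₂]³·[PQ₂]³·[M]³) = 0.0354.
(0.0115)³·(6.17×10⁻⁵)³ / ((0.0484)³·(0.00438)³·([M])³) = 0.0354
[M]³ = 1.06×10⁻⁶ ⇒ [M] = 0.0102 mol/L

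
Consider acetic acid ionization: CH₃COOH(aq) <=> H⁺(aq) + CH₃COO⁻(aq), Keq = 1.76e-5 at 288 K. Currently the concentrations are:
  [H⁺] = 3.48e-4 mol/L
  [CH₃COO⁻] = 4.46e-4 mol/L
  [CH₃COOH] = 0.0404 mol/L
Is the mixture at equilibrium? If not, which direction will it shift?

Q = [H⁺]·[CH₃COO⁻] / [CH₃COOH] = (3.48e-4)·(4.46e-4) / (0.0404) = 3.84e-6
Q = 3.84e-6 < Keq = 1.76e-5: net forward reaction.

no; Q < K, reaction proceeds forward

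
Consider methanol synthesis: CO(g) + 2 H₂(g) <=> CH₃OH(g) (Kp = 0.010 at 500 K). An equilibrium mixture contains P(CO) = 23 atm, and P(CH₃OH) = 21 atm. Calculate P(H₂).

At equilibrium, Kp = P(CH₃OH) / (P(CO)·P(H₂)²) = 0.010.
(21) / ((23)·(P(H₂))²) = 0.010
P(H₂)² = 91.3 ⇒ P(H₂) = 9.6 atm

P(H₂) = 9.6 atm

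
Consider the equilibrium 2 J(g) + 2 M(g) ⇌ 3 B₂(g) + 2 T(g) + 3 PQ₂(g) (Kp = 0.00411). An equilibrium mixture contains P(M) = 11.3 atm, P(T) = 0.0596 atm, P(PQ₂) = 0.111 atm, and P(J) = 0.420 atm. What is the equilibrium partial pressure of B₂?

P(B₂) = 26.7 atm

At equilibrium, Kp = P(B₂)³·P(T)²·P(PQ₂)³ / (P(J)²·P(M)²) = 0.00411.
(P(B₂))³·(0.0596)²·(0.111)³ / ((0.420)²·(11.3)²) = 0.00411
P(B₂)³ = 19100 ⇒ P(B₂) = 26.7 atm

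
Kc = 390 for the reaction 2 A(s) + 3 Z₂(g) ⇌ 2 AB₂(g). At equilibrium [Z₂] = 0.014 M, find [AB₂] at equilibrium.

(A is a pure solid — omitted from Kc.)
At equilibrium, Kc = [AB₂]² / [Z₂]³ = 390.
([AB₂])² / (0.014)³ = 390
[AB₂]² = 0.00107 ⇒ [AB₂] = 0.033 M

[AB₂] = 0.033 M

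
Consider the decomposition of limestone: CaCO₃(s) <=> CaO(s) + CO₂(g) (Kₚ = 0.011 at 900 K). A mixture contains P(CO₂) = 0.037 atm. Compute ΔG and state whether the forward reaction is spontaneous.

ΔG = 9.08 kJ/mol; the forward reaction is non-spontaneous

(CaCO₃, CaO are pure solids — omitted from Qₚ.)
Qₚ = P(CO₂) = 0.0370
ΔG = RT ln(Qₚ/Kₚ) = (8.314 J mol⁻¹ K⁻¹)(900 K) × ln(0.0370/0.011)
   = (7.483 kJ/mol)(1.213) = 9.08 kJ/mol
ΔG > 0, so the forward reaction is non-spontaneous (proceeds in reverse).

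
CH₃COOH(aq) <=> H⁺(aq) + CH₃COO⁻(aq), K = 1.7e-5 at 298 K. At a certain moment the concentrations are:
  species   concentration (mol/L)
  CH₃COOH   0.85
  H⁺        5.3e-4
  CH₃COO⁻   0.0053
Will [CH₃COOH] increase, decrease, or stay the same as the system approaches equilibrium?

decrease

Q = [H⁺]·[CH₃COO⁻] / [CH₃COOH] = (5.3e-4)·(0.0053) / (0.85) = 3.3e-6
Q = 3.3e-6 < K = 1.7e-5: net forward reaction.
CH₃COOH is a reactant, so it decreases.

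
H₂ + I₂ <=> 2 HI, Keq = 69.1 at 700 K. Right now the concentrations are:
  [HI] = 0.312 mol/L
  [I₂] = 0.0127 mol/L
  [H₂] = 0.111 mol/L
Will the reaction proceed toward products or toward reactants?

Q = [HI]² / ([H₂]·[I₂]) = (0.312)² / ((0.111)·(0.0127)) = 69.1
Q = 69.1 = Keq, so the system is already at equilibrium.

neither direction; the system is at equilibrium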